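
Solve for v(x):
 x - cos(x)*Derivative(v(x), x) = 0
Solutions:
 v(x) = C1 + Integral(x/cos(x), x)


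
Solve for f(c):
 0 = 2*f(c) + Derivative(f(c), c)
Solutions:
 f(c) = C1*exp(-2*c)


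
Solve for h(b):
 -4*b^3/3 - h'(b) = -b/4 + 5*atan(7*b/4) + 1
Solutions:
 h(b) = C1 - b^4/3 + b^2/8 - 5*b*atan(7*b/4) - b + 10*log(49*b^2 + 16)/7


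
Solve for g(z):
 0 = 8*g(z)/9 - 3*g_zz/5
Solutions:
 g(z) = C1*exp(-2*sqrt(30)*z/9) + C2*exp(2*sqrt(30)*z/9)


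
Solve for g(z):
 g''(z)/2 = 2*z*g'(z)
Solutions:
 g(z) = C1 + C2*erfi(sqrt(2)*z)


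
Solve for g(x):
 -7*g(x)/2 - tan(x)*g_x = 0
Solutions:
 g(x) = C1/sin(x)^(7/2)


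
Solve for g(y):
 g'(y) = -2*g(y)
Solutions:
 g(y) = C1*exp(-2*y)


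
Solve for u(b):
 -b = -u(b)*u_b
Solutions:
 u(b) = -sqrt(C1 + b^2)
 u(b) = sqrt(C1 + b^2)


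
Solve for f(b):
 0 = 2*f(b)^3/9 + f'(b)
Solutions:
 f(b) = -3*sqrt(2)*sqrt(-1/(C1 - 2*b))/2
 f(b) = 3*sqrt(2)*sqrt(-1/(C1 - 2*b))/2


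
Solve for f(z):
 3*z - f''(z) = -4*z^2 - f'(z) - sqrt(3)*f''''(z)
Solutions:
 f(z) = C1 + C2*exp(z*(2*6^(1/3)/(sqrt(81 - 4*sqrt(3)) + 9)^(1/3) + 2^(2/3)*3^(1/6)*(sqrt(81 - 4*sqrt(3)) + 9)^(1/3))/12)*sin(z*(-6^(2/3)*(sqrt(81 - 4*sqrt(3)) + 9)^(1/3) + 2*2^(1/3)*3^(5/6)/(sqrt(81 - 4*sqrt(3)) + 9)^(1/3))/12) + C3*exp(z*(2*6^(1/3)/(sqrt(81 - 4*sqrt(3)) + 9)^(1/3) + 2^(2/3)*3^(1/6)*(sqrt(81 - 4*sqrt(3)) + 9)^(1/3))/12)*cos(z*(-6^(2/3)*(sqrt(81 - 4*sqrt(3)) + 9)^(1/3) + 2*2^(1/3)*3^(5/6)/(sqrt(81 - 4*sqrt(3)) + 9)^(1/3))/12) + C4*exp(-z*(2*6^(1/3)/(sqrt(81 - 4*sqrt(3)) + 9)^(1/3) + 2^(2/3)*3^(1/6)*(sqrt(81 - 4*sqrt(3)) + 9)^(1/3))/6) - 4*z^3/3 - 11*z^2/2 - 11*z


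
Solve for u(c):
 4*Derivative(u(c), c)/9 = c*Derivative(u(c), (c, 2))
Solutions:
 u(c) = C1 + C2*c^(13/9)


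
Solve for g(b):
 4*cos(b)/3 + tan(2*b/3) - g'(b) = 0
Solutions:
 g(b) = C1 - 3*log(cos(2*b/3))/2 + 4*sin(b)/3


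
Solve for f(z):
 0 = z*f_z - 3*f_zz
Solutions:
 f(z) = C1 + C2*erfi(sqrt(6)*z/6)


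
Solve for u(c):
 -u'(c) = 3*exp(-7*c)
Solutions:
 u(c) = C1 + 3*exp(-7*c)/7


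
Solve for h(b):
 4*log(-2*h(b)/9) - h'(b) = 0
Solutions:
 -Integral(1/(log(-_y) - 2*log(3) + log(2)), (_y, h(b)))/4 = C1 - b


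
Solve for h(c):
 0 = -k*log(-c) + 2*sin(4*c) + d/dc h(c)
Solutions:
 h(c) = C1 + c*k*(log(-c) - 1) + cos(4*c)/2


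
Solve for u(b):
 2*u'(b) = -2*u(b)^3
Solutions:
 u(b) = -sqrt(2)*sqrt(-1/(C1 - b))/2
 u(b) = sqrt(2)*sqrt(-1/(C1 - b))/2


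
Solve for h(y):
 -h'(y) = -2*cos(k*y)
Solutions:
 h(y) = C1 + 2*sin(k*y)/k


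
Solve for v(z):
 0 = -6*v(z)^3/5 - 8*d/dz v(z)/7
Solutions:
 v(z) = -sqrt(10)*sqrt(-1/(C1 - 21*z))
 v(z) = sqrt(10)*sqrt(-1/(C1 - 21*z))


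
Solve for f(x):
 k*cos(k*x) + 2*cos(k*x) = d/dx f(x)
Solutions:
 f(x) = C1 + sin(k*x) + 2*sin(k*x)/k


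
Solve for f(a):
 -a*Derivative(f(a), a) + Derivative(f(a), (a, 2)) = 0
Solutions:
 f(a) = C1 + C2*erfi(sqrt(2)*a/2)


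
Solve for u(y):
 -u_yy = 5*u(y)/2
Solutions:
 u(y) = C1*sin(sqrt(10)*y/2) + C2*cos(sqrt(10)*y/2)


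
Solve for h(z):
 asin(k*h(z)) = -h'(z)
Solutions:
 Integral(1/asin(_y*k), (_y, h(z))) = C1 - z


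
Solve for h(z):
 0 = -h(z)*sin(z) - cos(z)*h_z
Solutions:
 h(z) = C1*cos(z)


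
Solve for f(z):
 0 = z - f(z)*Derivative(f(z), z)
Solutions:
 f(z) = -sqrt(C1 + z^2)
 f(z) = sqrt(C1 + z^2)


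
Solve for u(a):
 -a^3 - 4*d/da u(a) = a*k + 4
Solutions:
 u(a) = C1 - a^4/16 - a^2*k/8 - a


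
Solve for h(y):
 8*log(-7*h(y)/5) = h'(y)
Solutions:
 -Integral(1/(log(-_y) - log(5) + log(7)), (_y, h(y)))/8 = C1 - y


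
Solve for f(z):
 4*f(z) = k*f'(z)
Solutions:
 f(z) = C1*exp(4*z/k)


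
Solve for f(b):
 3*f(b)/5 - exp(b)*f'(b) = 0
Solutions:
 f(b) = C1*exp(-3*exp(-b)/5)


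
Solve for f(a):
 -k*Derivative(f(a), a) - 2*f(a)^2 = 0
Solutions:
 f(a) = k/(C1*k + 2*a)


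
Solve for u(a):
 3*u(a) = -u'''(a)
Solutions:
 u(a) = C3*exp(-3^(1/3)*a) + (C1*sin(3^(5/6)*a/2) + C2*cos(3^(5/6)*a/2))*exp(3^(1/3)*a/2)


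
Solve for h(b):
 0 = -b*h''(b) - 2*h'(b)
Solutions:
 h(b) = C1 + C2/b


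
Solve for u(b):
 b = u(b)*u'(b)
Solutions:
 u(b) = -sqrt(C1 + b^2)
 u(b) = sqrt(C1 + b^2)


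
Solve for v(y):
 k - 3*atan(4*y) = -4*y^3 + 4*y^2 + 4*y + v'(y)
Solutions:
 v(y) = C1 + k*y + y^4 - 4*y^3/3 - 2*y^2 - 3*y*atan(4*y) + 3*log(16*y^2 + 1)/8


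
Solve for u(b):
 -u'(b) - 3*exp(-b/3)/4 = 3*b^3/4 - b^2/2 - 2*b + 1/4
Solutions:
 u(b) = C1 - 3*b^4/16 + b^3/6 + b^2 - b/4 + 9*exp(-b/3)/4


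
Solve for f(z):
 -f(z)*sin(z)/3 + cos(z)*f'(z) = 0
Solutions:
 f(z) = C1/cos(z)^(1/3)


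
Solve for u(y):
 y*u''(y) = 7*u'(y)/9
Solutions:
 u(y) = C1 + C2*y^(16/9)


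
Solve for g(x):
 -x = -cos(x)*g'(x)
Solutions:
 g(x) = C1 + Integral(x/cos(x), x)


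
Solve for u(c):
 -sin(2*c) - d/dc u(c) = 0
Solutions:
 u(c) = C1 + cos(2*c)/2


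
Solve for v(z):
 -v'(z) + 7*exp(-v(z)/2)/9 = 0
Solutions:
 v(z) = 2*log(C1 + 7*z/18)


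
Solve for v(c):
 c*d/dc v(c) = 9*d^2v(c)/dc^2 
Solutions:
 v(c) = C1 + C2*erfi(sqrt(2)*c/6)


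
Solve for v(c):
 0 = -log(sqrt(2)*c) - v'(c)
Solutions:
 v(c) = C1 - c*log(c) - c*log(2)/2 + c


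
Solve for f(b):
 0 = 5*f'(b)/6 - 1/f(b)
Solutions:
 f(b) = -sqrt(C1 + 60*b)/5
 f(b) = sqrt(C1 + 60*b)/5


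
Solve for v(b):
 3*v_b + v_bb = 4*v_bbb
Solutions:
 v(b) = C1 + C2*exp(-3*b/4) + C3*exp(b)


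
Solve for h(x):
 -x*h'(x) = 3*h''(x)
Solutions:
 h(x) = C1 + C2*erf(sqrt(6)*x/6)


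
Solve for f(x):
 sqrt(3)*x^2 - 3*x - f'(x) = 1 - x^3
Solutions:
 f(x) = C1 + x^4/4 + sqrt(3)*x^3/3 - 3*x^2/2 - x


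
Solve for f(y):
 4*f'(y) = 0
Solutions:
 f(y) = C1


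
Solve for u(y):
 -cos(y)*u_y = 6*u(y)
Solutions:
 u(y) = C1*(sin(y)^3 - 3*sin(y)^2 + 3*sin(y) - 1)/(sin(y)^3 + 3*sin(y)^2 + 3*sin(y) + 1)


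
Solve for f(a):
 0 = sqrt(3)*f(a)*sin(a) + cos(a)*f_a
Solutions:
 f(a) = C1*cos(a)^(sqrt(3))


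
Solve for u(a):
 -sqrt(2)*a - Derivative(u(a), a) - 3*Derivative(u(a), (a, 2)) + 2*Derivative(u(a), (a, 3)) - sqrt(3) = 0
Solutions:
 u(a) = C1 + C2*exp(a*(3 - sqrt(17))/4) + C3*exp(a*(3 + sqrt(17))/4) - sqrt(2)*a^2/2 - sqrt(3)*a + 3*sqrt(2)*a


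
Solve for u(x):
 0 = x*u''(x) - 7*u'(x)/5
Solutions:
 u(x) = C1 + C2*x^(12/5)


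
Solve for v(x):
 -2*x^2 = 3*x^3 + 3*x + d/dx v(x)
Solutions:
 v(x) = C1 - 3*x^4/4 - 2*x^3/3 - 3*x^2/2


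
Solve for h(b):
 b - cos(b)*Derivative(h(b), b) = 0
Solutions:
 h(b) = C1 + Integral(b/cos(b), b)


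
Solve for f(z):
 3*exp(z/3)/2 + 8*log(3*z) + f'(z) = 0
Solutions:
 f(z) = C1 - 8*z*log(z) + 8*z*(1 - log(3)) - 9*exp(z/3)/2


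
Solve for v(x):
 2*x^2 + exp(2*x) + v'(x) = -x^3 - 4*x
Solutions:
 v(x) = C1 - x^4/4 - 2*x^3/3 - 2*x^2 - exp(2*x)/2


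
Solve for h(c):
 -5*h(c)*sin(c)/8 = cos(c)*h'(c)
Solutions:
 h(c) = C1*cos(c)^(5/8)


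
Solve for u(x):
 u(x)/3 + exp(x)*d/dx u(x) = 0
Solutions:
 u(x) = C1*exp(exp(-x)/3)


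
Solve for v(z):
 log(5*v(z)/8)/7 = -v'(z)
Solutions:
 -7*Integral(1/(-log(_y) - log(5) + 3*log(2)), (_y, v(z))) = C1 - z


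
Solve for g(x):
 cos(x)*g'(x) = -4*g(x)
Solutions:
 g(x) = C1*(sin(x)^2 - 2*sin(x) + 1)/(sin(x)^2 + 2*sin(x) + 1)


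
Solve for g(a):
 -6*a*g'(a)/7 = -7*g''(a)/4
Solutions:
 g(a) = C1 + C2*erfi(2*sqrt(3)*a/7)


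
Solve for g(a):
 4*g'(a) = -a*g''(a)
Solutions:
 g(a) = C1 + C2/a^3


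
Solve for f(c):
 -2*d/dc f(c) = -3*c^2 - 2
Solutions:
 f(c) = C1 + c^3/2 + c


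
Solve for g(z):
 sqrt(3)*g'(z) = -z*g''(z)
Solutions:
 g(z) = C1 + C2*z^(1 - sqrt(3))


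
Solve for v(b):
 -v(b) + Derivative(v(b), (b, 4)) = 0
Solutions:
 v(b) = C1*exp(-b) + C2*exp(b) + C3*sin(b) + C4*cos(b)


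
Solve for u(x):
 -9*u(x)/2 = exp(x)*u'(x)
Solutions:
 u(x) = C1*exp(9*exp(-x)/2)


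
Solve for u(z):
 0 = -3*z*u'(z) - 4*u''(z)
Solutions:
 u(z) = C1 + C2*erf(sqrt(6)*z/4)


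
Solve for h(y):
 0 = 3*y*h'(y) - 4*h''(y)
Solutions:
 h(y) = C1 + C2*erfi(sqrt(6)*y/4)


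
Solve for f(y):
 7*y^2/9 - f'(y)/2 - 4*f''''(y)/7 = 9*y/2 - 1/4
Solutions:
 f(y) = C1 + C4*exp(-7^(1/3)*y/2) + 14*y^3/27 - 9*y^2/2 + y/2 + (C2*sin(sqrt(3)*7^(1/3)*y/4) + C3*cos(sqrt(3)*7^(1/3)*y/4))*exp(7^(1/3)*y/4)


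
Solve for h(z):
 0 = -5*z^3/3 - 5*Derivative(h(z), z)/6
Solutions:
 h(z) = C1 - z^4/2


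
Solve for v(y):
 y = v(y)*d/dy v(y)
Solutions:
 v(y) = -sqrt(C1 + y^2)
 v(y) = sqrt(C1 + y^2)


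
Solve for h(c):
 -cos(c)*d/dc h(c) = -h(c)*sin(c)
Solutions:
 h(c) = C1/cos(c)


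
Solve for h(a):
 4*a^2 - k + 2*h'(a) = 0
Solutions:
 h(a) = C1 - 2*a^3/3 + a*k/2


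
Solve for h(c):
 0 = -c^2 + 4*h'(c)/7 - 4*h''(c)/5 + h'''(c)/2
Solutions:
 h(c) = C1 + 7*c^3/12 + 49*c^2/20 + 1519*c/400 + (C2*sin(2*sqrt(154)*c/35) + C3*cos(2*sqrt(154)*c/35))*exp(4*c/5)


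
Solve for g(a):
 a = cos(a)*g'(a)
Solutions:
 g(a) = C1 + Integral(a/cos(a), a)


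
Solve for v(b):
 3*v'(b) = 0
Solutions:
 v(b) = C1


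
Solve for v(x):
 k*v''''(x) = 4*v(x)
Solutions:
 v(x) = C1*exp(-sqrt(2)*x*(1/k)^(1/4)) + C2*exp(sqrt(2)*x*(1/k)^(1/4)) + C3*exp(-sqrt(2)*I*x*(1/k)^(1/4)) + C4*exp(sqrt(2)*I*x*(1/k)^(1/4))


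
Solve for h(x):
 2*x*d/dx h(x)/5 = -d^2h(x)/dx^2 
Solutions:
 h(x) = C1 + C2*erf(sqrt(5)*x/5)


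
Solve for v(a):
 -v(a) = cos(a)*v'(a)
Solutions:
 v(a) = C1*sqrt(sin(a) - 1)/sqrt(sin(a) + 1)


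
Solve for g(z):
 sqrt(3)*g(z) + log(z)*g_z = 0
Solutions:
 g(z) = C1*exp(-sqrt(3)*li(z))


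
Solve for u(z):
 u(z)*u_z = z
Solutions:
 u(z) = -sqrt(C1 + z^2)
 u(z) = sqrt(C1 + z^2)


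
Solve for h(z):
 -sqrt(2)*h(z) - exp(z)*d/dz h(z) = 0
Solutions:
 h(z) = C1*exp(sqrt(2)*exp(-z))


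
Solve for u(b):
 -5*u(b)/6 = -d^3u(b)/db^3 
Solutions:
 u(b) = C3*exp(5^(1/3)*6^(2/3)*b/6) + (C1*sin(2^(2/3)*3^(1/6)*5^(1/3)*b/4) + C2*cos(2^(2/3)*3^(1/6)*5^(1/3)*b/4))*exp(-5^(1/3)*6^(2/3)*b/12)


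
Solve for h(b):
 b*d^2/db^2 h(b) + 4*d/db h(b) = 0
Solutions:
 h(b) = C1 + C2/b^3


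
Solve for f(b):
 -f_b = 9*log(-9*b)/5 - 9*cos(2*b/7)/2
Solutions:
 f(b) = C1 - 9*b*log(-b)/5 - 18*b*log(3)/5 + 9*b/5 + 63*sin(2*b/7)/4


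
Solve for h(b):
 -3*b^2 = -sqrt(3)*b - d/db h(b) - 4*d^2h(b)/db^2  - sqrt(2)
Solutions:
 h(b) = C1 + C2*exp(-b/4) + b^3 - 12*b^2 - sqrt(3)*b^2/2 - sqrt(2)*b + 4*sqrt(3)*b + 96*b


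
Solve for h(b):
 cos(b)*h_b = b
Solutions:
 h(b) = C1 + Integral(b/cos(b), b)


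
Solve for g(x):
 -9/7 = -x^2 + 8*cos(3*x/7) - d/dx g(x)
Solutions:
 g(x) = C1 - x^3/3 + 9*x/7 + 56*sin(3*x/7)/3


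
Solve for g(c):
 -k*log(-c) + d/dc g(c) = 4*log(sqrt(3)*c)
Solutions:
 g(c) = C1 + c*(k + 4)*log(c) + c*(-k + I*pi*k - 4 + 2*log(3))


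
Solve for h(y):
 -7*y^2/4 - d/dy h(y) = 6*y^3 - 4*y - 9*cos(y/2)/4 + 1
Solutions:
 h(y) = C1 - 3*y^4/2 - 7*y^3/12 + 2*y^2 - y + 9*sin(y/2)/2


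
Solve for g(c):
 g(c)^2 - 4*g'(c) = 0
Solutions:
 g(c) = -4/(C1 + c)


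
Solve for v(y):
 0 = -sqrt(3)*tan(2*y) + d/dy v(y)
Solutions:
 v(y) = C1 - sqrt(3)*log(cos(2*y))/2


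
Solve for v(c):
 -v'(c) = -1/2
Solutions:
 v(c) = C1 + c/2


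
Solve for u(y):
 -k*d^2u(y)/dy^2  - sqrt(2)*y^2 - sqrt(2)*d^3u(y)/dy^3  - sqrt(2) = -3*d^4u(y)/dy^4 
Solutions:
 u(y) = C1 + C2*y + C3*exp(sqrt(2)*y*(1 - sqrt(6*k + 1))/6) + C4*exp(sqrt(2)*y*(sqrt(6*k + 1) + 1)/6) - sqrt(2)*y^4/(12*k) + sqrt(2)*y^2*(-1/2 - 3/k - 2/k^2)/k + 2*y^3/(3*k^2)


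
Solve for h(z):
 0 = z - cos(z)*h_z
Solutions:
 h(z) = C1 + Integral(z/cos(z), z)


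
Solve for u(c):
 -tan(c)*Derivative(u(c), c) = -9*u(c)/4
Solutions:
 u(c) = C1*sin(c)^(9/4)


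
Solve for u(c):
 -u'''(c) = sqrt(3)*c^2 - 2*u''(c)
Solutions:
 u(c) = C1 + C2*c + C3*exp(2*c) + sqrt(3)*c^4/24 + sqrt(3)*c^3/12 + sqrt(3)*c^2/8


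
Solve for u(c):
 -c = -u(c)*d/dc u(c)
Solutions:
 u(c) = -sqrt(C1 + c^2)
 u(c) = sqrt(C1 + c^2)


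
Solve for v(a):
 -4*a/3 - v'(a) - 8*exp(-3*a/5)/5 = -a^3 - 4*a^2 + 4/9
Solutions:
 v(a) = C1 + a^4/4 + 4*a^3/3 - 2*a^2/3 - 4*a/9 + 8*exp(-3*a/5)/3


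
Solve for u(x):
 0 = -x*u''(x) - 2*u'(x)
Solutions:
 u(x) = C1 + C2/x


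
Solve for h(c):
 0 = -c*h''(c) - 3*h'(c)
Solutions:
 h(c) = C1 + C2/c^2


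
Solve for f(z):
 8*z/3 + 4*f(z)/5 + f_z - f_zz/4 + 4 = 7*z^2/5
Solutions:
 f(z) = C1*exp(2*z*(1 - 3*sqrt(5)/5)) + C2*exp(2*z*(1 + 3*sqrt(5)/5)) + 7*z^2/4 - 185*z/24 + 275/48


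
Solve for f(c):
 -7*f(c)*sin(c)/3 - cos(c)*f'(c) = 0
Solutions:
 f(c) = C1*cos(c)^(7/3)


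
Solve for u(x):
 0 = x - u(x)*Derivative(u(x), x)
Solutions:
 u(x) = -sqrt(C1 + x^2)
 u(x) = sqrt(C1 + x^2)


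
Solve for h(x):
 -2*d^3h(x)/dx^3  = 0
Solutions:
 h(x) = C1 + C2*x + C3*x^2


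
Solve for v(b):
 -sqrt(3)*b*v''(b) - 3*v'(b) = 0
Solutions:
 v(b) = C1 + C2*b^(1 - sqrt(3))


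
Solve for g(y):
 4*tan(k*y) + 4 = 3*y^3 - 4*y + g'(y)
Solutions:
 g(y) = C1 - 3*y^4/4 + 2*y^2 + 4*y + 4*Piecewise((-log(cos(k*y))/k, Ne(k, 0)), (0, True))


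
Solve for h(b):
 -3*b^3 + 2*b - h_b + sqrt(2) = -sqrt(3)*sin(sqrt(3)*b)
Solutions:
 h(b) = C1 - 3*b^4/4 + b^2 + sqrt(2)*b - cos(sqrt(3)*b)


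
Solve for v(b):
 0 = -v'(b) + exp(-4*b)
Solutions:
 v(b) = C1 - exp(-4*b)/4


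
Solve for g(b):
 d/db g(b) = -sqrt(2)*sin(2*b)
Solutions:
 g(b) = C1 + sqrt(2)*cos(2*b)/2


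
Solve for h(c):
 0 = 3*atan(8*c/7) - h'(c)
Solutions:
 h(c) = C1 + 3*c*atan(8*c/7) - 21*log(64*c^2 + 49)/16


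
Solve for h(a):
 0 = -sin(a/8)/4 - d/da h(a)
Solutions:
 h(a) = C1 + 2*cos(a/8)


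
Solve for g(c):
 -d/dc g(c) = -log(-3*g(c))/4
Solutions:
 -4*Integral(1/(log(-_y) + log(3)), (_y, g(c))) = C1 - c


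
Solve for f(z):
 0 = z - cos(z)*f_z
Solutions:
 f(z) = C1 + Integral(z/cos(z), z)


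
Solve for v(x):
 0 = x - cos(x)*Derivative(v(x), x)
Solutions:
 v(x) = C1 + Integral(x/cos(x), x)


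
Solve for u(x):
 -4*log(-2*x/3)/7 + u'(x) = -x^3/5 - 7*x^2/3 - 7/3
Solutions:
 u(x) = C1 - x^4/20 - 7*x^3/9 + 4*x*log(-x)/7 + x*(-61 - 12*log(3) + 12*log(2))/21


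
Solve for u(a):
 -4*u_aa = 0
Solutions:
 u(a) = C1 + C2*a


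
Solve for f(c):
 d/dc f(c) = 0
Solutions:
 f(c) = C1


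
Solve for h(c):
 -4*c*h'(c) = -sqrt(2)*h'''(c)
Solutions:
 h(c) = C1 + Integral(C2*airyai(sqrt(2)*c) + C3*airybi(sqrt(2)*c), c)


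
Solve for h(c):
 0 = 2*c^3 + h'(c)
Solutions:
 h(c) = C1 - c^4/2


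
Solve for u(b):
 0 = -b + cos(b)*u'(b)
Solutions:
 u(b) = C1 + Integral(b/cos(b), b)


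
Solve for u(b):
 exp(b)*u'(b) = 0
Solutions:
 u(b) = C1


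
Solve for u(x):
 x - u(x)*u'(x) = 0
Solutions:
 u(x) = -sqrt(C1 + x^2)
 u(x) = sqrt(C1 + x^2)


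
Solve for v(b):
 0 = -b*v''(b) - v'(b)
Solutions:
 v(b) = C1 + C2*log(b)


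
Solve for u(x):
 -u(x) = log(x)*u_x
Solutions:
 u(x) = C1*exp(-li(x))


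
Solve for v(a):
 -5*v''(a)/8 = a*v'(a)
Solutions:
 v(a) = C1 + C2*erf(2*sqrt(5)*a/5)


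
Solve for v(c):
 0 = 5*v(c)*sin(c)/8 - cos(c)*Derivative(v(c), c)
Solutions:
 v(c) = C1/cos(c)^(5/8)


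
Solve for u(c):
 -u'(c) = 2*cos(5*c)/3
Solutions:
 u(c) = C1 - 2*sin(5*c)/15


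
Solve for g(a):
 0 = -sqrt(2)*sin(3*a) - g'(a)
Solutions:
 g(a) = C1 + sqrt(2)*cos(3*a)/3


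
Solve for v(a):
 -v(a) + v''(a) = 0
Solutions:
 v(a) = C1*exp(-a) + C2*exp(a)


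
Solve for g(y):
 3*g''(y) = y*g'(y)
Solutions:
 g(y) = C1 + C2*erfi(sqrt(6)*y/6)


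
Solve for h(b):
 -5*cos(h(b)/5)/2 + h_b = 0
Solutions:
 -5*b/2 - 5*log(sin(h(b)/5) - 1)/2 + 5*log(sin(h(b)/5) + 1)/2 = C1


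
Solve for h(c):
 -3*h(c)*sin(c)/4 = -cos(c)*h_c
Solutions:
 h(c) = C1/cos(c)^(3/4)


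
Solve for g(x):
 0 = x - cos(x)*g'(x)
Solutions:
 g(x) = C1 + Integral(x/cos(x), x)


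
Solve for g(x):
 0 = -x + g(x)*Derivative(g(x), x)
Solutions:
 g(x) = -sqrt(C1 + x^2)
 g(x) = sqrt(C1 + x^2)


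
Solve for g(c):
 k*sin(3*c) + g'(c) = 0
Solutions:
 g(c) = C1 + k*cos(3*c)/3


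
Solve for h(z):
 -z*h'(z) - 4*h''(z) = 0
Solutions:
 h(z) = C1 + C2*erf(sqrt(2)*z/4)


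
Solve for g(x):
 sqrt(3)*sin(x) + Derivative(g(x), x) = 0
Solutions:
 g(x) = C1 + sqrt(3)*cos(x)


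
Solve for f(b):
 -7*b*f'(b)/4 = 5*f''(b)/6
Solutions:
 f(b) = C1 + C2*erf(sqrt(105)*b/10)


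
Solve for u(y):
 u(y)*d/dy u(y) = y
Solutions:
 u(y) = -sqrt(C1 + y^2)
 u(y) = sqrt(C1 + y^2)


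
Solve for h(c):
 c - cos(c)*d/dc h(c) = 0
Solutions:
 h(c) = C1 + Integral(c/cos(c), c)


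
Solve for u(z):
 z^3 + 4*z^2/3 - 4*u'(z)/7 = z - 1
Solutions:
 u(z) = C1 + 7*z^4/16 + 7*z^3/9 - 7*z^2/8 + 7*z/4


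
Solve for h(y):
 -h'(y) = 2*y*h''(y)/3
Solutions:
 h(y) = C1 + C2/sqrt(y)


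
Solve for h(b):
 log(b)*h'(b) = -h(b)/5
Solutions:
 h(b) = C1*exp(-li(b)/5)


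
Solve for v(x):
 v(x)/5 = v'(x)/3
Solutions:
 v(x) = C1*exp(3*x/5)


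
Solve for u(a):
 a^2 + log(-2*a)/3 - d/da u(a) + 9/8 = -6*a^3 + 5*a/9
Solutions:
 u(a) = C1 + 3*a^4/2 + a^3/3 - 5*a^2/18 + a*log(-a)/3 + a*(8*log(2) + 19)/24


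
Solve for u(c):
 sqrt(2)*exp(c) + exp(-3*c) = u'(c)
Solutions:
 u(c) = C1 + sqrt(2)*exp(c) - exp(-3*c)/3


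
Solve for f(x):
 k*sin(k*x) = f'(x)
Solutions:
 f(x) = C1 - cos(k*x)


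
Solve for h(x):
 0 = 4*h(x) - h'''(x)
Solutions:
 h(x) = C3*exp(2^(2/3)*x) + (C1*sin(2^(2/3)*sqrt(3)*x/2) + C2*cos(2^(2/3)*sqrt(3)*x/2))*exp(-2^(2/3)*x/2)


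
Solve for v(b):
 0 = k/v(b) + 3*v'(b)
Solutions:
 v(b) = -sqrt(C1 - 6*b*k)/3
 v(b) = sqrt(C1 - 6*b*k)/3


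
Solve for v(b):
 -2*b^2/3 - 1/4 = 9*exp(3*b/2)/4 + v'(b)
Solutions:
 v(b) = C1 - 2*b^3/9 - b/4 - 3*exp(3*b/2)/2


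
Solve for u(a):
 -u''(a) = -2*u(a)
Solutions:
 u(a) = C1*exp(-sqrt(2)*a) + C2*exp(sqrt(2)*a)


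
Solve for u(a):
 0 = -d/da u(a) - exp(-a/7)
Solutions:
 u(a) = C1 + 7*exp(-a/7)


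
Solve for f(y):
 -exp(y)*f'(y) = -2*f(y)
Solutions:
 f(y) = C1*exp(-2*exp(-y))


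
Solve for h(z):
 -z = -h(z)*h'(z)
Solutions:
 h(z) = -sqrt(C1 + z^2)
 h(z) = sqrt(C1 + z^2)


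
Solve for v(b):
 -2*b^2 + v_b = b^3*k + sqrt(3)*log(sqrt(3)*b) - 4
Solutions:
 v(b) = C1 + b^4*k/4 + 2*b^3/3 + sqrt(3)*b*log(b) - 4*b - sqrt(3)*b + sqrt(3)*b*log(3)/2


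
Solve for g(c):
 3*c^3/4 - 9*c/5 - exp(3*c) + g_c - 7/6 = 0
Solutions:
 g(c) = C1 - 3*c^4/16 + 9*c^2/10 + 7*c/6 + exp(3*c)/3


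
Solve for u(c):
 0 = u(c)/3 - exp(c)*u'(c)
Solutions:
 u(c) = C1*exp(-exp(-c)/3)


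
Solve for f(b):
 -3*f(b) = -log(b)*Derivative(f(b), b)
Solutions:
 f(b) = C1*exp(3*li(b))


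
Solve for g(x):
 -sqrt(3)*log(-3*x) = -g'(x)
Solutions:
 g(x) = C1 + sqrt(3)*x*log(-x) + sqrt(3)*x*(-1 + log(3))


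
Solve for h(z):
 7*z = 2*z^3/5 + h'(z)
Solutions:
 h(z) = C1 - z^4/10 + 7*z^2/2


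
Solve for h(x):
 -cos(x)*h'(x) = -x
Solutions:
 h(x) = C1 + Integral(x/cos(x), x)


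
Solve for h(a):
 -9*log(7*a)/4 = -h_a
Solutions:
 h(a) = C1 + 9*a*log(a)/4 - 9*a/4 + 9*a*log(7)/4


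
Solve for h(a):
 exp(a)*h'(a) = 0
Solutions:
 h(a) = C1


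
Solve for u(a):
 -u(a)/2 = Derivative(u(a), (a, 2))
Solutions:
 u(a) = C1*sin(sqrt(2)*a/2) + C2*cos(sqrt(2)*a/2)


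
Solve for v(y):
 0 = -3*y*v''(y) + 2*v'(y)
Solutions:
 v(y) = C1 + C2*y^(5/3)


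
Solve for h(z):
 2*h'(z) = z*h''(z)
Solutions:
 h(z) = C1 + C2*z^3


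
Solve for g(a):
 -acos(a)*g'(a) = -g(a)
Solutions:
 g(a) = C1*exp(Integral(1/acos(a), a))


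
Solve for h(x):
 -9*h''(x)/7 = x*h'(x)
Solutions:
 h(x) = C1 + C2*erf(sqrt(14)*x/6)


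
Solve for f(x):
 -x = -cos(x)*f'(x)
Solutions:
 f(x) = C1 + Integral(x/cos(x), x)


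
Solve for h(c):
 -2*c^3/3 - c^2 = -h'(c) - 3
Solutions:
 h(c) = C1 + c^4/6 + c^3/3 - 3*c


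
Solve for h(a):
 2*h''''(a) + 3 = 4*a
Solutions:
 h(a) = C1 + C2*a + C3*a^2 + C4*a^3 + a^5/60 - a^4/16


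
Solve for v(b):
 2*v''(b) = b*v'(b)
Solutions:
 v(b) = C1 + C2*erfi(b/2)


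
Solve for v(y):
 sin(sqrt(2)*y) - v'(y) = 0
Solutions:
 v(y) = C1 - sqrt(2)*cos(sqrt(2)*y)/2


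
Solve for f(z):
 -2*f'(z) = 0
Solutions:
 f(z) = C1


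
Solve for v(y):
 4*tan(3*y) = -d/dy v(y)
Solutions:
 v(y) = C1 + 4*log(cos(3*y))/3


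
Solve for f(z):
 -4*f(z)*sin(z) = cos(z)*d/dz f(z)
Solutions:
 f(z) = C1*cos(z)^4


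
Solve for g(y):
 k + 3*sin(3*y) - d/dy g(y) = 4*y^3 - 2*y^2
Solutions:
 g(y) = C1 + k*y - y^4 + 2*y^3/3 - cos(3*y)


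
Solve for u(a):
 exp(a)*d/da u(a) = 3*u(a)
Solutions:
 u(a) = C1*exp(-3*exp(-a))


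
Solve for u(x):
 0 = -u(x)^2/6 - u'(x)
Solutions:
 u(x) = 6/(C1 + x)


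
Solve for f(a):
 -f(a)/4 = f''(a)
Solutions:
 f(a) = C1*sin(a/2) + C2*cos(a/2)


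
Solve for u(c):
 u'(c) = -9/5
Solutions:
 u(c) = C1 - 9*c/5


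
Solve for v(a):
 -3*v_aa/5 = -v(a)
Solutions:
 v(a) = C1*exp(-sqrt(15)*a/3) + C2*exp(sqrt(15)*a/3)


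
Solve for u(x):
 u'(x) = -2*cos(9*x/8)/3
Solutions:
 u(x) = C1 - 16*sin(9*x/8)/27


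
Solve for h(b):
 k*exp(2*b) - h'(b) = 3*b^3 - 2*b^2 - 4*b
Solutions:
 h(b) = C1 - 3*b^4/4 + 2*b^3/3 + 2*b^2 + k*exp(2*b)/2


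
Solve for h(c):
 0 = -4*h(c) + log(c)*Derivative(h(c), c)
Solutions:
 h(c) = C1*exp(4*li(c))


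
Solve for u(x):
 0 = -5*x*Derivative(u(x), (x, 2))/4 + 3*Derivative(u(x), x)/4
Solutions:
 u(x) = C1 + C2*x^(8/5)


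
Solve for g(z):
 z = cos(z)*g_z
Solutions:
 g(z) = C1 + Integral(z/cos(z), z)


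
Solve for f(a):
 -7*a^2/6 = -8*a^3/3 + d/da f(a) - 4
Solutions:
 f(a) = C1 + 2*a^4/3 - 7*a^3/18 + 4*a


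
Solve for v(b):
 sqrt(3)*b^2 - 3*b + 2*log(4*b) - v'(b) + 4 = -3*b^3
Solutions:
 v(b) = C1 + 3*b^4/4 + sqrt(3)*b^3/3 - 3*b^2/2 + 2*b*log(b) + 2*b + 4*b*log(2)


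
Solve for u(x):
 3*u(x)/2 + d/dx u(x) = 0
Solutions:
 u(x) = C1*exp(-3*x/2)


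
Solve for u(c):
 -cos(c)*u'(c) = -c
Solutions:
 u(c) = C1 + Integral(c/cos(c), c)


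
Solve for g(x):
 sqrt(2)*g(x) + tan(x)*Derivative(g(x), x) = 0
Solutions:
 g(x) = C1/sin(x)^(sqrt(2))


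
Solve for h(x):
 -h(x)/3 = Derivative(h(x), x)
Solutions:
 h(x) = C1*exp(-x/3)


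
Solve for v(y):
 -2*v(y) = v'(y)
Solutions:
 v(y) = C1*exp(-2*y)


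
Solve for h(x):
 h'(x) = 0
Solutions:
 h(x) = C1


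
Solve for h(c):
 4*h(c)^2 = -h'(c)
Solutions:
 h(c) = 1/(C1 + 4*c)


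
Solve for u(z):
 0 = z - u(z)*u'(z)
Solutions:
 u(z) = -sqrt(C1 + z^2)
 u(z) = sqrt(C1 + z^2)


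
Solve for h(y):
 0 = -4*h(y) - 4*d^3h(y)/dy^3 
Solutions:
 h(y) = C3*exp(-y) + (C1*sin(sqrt(3)*y/2) + C2*cos(sqrt(3)*y/2))*exp(y/2)


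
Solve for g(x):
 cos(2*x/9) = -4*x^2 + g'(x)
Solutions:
 g(x) = C1 + 4*x^3/3 + 9*sin(2*x/9)/2


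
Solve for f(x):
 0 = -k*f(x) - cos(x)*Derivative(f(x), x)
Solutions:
 f(x) = C1*exp(k*(log(sin(x) - 1) - log(sin(x) + 1))/2)


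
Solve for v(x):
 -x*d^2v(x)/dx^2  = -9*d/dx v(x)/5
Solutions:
 v(x) = C1 + C2*x^(14/5)


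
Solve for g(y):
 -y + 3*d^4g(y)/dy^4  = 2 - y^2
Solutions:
 g(y) = C1 + C2*y + C3*y^2 + C4*y^3 - y^6/1080 + y^5/360 + y^4/36


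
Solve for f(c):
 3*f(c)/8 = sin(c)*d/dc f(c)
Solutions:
 f(c) = C1*(cos(c) - 1)^(3/16)/(cos(c) + 1)^(3/16)


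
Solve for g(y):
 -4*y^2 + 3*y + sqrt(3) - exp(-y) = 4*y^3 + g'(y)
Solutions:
 g(y) = C1 - y^4 - 4*y^3/3 + 3*y^2/2 + sqrt(3)*y + exp(-y)


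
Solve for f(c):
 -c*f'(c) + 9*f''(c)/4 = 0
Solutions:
 f(c) = C1 + C2*erfi(sqrt(2)*c/3)


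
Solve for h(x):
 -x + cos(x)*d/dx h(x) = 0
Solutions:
 h(x) = C1 + Integral(x/cos(x), x)


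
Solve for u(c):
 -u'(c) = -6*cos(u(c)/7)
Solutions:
 -6*c - 7*log(sin(u(c)/7) - 1)/2 + 7*log(sin(u(c)/7) + 1)/2 = C1


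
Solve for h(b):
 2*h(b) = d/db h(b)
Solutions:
 h(b) = C1*exp(2*b)


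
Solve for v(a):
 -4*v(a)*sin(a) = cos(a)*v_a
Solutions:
 v(a) = C1*cos(a)^4


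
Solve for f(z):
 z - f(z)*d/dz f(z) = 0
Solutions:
 f(z) = -sqrt(C1 + z^2)
 f(z) = sqrt(C1 + z^2)


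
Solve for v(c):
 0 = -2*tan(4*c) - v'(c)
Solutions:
 v(c) = C1 + log(cos(4*c))/2


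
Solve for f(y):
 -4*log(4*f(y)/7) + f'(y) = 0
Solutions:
 -Integral(1/(log(_y) - log(7) + 2*log(2)), (_y, f(y)))/4 = C1 - y


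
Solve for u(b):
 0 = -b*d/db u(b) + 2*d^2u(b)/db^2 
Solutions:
 u(b) = C1 + C2*erfi(b/2)


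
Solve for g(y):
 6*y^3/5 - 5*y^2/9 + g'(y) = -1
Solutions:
 g(y) = C1 - 3*y^4/10 + 5*y^3/27 - y


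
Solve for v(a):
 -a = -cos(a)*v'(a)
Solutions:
 v(a) = C1 + Integral(a/cos(a), a)


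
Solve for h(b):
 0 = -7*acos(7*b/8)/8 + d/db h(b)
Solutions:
 h(b) = C1 + 7*b*acos(7*b/8)/8 - sqrt(64 - 49*b^2)/8


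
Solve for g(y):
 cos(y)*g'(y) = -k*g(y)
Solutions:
 g(y) = C1*exp(k*(log(sin(y) - 1) - log(sin(y) + 1))/2)


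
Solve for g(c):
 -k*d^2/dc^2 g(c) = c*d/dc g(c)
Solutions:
 g(c) = C1 + C2*sqrt(k)*erf(sqrt(2)*c*sqrt(1/k)/2)


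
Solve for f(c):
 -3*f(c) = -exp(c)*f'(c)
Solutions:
 f(c) = C1*exp(-3*exp(-c))


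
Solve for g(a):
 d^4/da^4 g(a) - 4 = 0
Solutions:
 g(a) = C1 + C2*a + C3*a^2 + C4*a^3 + a^4/6


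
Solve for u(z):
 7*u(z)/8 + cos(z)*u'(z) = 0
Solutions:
 u(z) = C1*(sin(z) - 1)^(7/16)/(sin(z) + 1)^(7/16)


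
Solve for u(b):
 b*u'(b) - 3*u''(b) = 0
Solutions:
 u(b) = C1 + C2*erfi(sqrt(6)*b/6)


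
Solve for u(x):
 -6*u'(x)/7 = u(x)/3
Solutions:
 u(x) = C1*exp(-7*x/18)


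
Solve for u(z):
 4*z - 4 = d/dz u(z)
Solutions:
 u(z) = C1 + 2*z^2 - 4*z


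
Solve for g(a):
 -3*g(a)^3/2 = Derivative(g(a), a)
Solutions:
 g(a) = -sqrt(-1/(C1 - 3*a))
 g(a) = sqrt(-1/(C1 - 3*a))


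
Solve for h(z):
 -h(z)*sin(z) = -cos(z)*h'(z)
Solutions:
 h(z) = C1/cos(z)


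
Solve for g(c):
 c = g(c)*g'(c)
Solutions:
 g(c) = -sqrt(C1 + c^2)
 g(c) = sqrt(C1 + c^2)


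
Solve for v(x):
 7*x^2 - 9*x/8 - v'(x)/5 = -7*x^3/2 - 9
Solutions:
 v(x) = C1 + 35*x^4/8 + 35*x^3/3 - 45*x^2/16 + 45*x


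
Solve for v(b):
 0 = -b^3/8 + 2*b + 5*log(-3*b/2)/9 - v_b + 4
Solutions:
 v(b) = C1 - b^4/32 + b^2 + 5*b*log(-b)/9 + b*(-5*log(2) + 5*log(3) + 31)/9


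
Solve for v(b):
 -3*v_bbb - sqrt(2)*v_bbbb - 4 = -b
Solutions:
 v(b) = C1 + C2*b + C3*b^2 + C4*exp(-3*sqrt(2)*b/2) + b^4/72 + b^3*(-12 - sqrt(2))/54


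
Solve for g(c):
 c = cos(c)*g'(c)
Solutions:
 g(c) = C1 + Integral(c/cos(c), c)


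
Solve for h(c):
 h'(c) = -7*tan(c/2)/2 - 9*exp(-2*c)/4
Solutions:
 h(c) = C1 - 7*log(tan(c/2)^2 + 1)/2 + 9*exp(-2*c)/8


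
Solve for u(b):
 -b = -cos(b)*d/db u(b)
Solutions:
 u(b) = C1 + Integral(b/cos(b), b)


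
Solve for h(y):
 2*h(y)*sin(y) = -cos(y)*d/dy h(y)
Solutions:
 h(y) = C1*cos(y)^2


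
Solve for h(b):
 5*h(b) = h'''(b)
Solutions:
 h(b) = C3*exp(5^(1/3)*b) + (C1*sin(sqrt(3)*5^(1/3)*b/2) + C2*cos(sqrt(3)*5^(1/3)*b/2))*exp(-5^(1/3)*b/2)


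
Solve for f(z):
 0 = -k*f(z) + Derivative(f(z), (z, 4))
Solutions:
 f(z) = C1*exp(-k^(1/4)*z) + C2*exp(k^(1/4)*z) + C3*exp(-I*k^(1/4)*z) + C4*exp(I*k^(1/4)*z)


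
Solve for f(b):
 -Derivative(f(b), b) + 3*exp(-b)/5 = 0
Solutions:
 f(b) = C1 - 3*exp(-b)/5


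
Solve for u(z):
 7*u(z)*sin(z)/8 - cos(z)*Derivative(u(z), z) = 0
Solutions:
 u(z) = C1/cos(z)^(7/8)


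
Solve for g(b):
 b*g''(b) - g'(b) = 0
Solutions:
 g(b) = C1 + C2*b^2


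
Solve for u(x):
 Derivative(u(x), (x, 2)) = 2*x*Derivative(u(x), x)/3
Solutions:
 u(x) = C1 + C2*erfi(sqrt(3)*x/3)


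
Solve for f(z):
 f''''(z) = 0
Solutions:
 f(z) = C1 + C2*z + C3*z^2 + C4*z^3


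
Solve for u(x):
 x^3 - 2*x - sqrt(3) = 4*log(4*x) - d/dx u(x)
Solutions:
 u(x) = C1 - x^4/4 + x^2 + 4*x*log(x) - 4*x + sqrt(3)*x + x*log(256)


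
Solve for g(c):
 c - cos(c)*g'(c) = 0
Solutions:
 g(c) = C1 + Integral(c/cos(c), c)


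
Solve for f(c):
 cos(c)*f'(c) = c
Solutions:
 f(c) = C1 + Integral(c/cos(c), c)


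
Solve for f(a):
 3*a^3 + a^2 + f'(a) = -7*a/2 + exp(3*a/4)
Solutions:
 f(a) = C1 - 3*a^4/4 - a^3/3 - 7*a^2/4 + 4*exp(3*a/4)/3


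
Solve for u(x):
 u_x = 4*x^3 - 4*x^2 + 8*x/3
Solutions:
 u(x) = C1 + x^4 - 4*x^3/3 + 4*x^2/3


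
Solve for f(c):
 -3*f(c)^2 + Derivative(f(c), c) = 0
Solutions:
 f(c) = -1/(C1 + 3*c)


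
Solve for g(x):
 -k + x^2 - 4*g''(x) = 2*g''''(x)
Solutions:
 g(x) = C1 + C2*x + C3*sin(sqrt(2)*x) + C4*cos(sqrt(2)*x) + x^4/48 + x^2*(-k - 1)/8


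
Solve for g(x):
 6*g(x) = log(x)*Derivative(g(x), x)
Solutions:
 g(x) = C1*exp(6*li(x))


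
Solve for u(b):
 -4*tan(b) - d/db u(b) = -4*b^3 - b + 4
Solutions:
 u(b) = C1 + b^4 + b^2/2 - 4*b + 4*log(cos(b))


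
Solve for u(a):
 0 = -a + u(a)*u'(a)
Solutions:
 u(a) = -sqrt(C1 + a^2)
 u(a) = sqrt(C1 + a^2)


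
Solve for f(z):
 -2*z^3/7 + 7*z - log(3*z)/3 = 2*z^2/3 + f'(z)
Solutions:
 f(z) = C1 - z^4/14 - 2*z^3/9 + 7*z^2/2 - z*log(z)/3 - z*log(3)/3 + z/3


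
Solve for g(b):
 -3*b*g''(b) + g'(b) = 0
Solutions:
 g(b) = C1 + C2*b^(4/3)


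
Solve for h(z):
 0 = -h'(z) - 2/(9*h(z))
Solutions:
 h(z) = -sqrt(C1 - 4*z)/3
 h(z) = sqrt(C1 - 4*z)/3


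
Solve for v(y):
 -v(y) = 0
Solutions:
 v(y) = 0


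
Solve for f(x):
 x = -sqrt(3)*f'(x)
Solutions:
 f(x) = C1 - sqrt(3)*x^2/6


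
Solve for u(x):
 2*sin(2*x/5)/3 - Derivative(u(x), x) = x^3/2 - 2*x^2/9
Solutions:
 u(x) = C1 - x^4/8 + 2*x^3/27 - 5*cos(2*x/5)/3


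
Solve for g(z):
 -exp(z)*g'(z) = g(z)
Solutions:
 g(z) = C1*exp(exp(-z))


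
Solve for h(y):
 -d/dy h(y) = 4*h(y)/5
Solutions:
 h(y) = C1*exp(-4*y/5)


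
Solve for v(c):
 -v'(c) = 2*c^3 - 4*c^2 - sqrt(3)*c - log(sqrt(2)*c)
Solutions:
 v(c) = C1 - c^4/2 + 4*c^3/3 + sqrt(3)*c^2/2 + c*log(c) - c + c*log(2)/2


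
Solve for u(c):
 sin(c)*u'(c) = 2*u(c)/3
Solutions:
 u(c) = C1*(cos(c) - 1)^(1/3)/(cos(c) + 1)^(1/3)


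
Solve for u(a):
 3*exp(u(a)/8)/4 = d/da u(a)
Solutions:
 u(a) = 8*log(-1/(C1 + 3*a)) + 40*log(2)


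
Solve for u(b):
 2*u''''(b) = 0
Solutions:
 u(b) = C1 + C2*b + C3*b^2 + C4*b^3


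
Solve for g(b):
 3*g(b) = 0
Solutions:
 g(b) = 0


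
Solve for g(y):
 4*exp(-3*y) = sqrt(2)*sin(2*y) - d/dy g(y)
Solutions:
 g(y) = C1 - sqrt(2)*cos(2*y)/2 + 4*exp(-3*y)/3


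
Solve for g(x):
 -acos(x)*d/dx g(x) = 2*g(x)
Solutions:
 g(x) = C1*exp(-2*Integral(1/acos(x), x))


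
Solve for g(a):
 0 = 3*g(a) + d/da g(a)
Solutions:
 g(a) = C1*exp(-3*a)


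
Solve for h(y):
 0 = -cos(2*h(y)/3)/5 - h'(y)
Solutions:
 y/5 - 3*log(sin(2*h(y)/3) - 1)/4 + 3*log(sin(2*h(y)/3) + 1)/4 = C1


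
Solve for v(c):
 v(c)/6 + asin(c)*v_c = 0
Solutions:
 v(c) = C1*exp(-Integral(1/asin(c), c)/6)


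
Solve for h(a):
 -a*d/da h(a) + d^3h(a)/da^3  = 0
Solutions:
 h(a) = C1 + Integral(C2*airyai(a) + C3*airybi(a), a)


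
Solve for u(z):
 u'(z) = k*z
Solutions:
 u(z) = C1 + k*z^2/2


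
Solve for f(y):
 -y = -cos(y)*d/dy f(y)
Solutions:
 f(y) = C1 + Integral(y/cos(y), y)


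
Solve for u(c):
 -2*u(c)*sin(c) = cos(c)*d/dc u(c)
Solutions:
 u(c) = C1*cos(c)^2


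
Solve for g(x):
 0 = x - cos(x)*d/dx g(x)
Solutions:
 g(x) = C1 + Integral(x/cos(x), x)


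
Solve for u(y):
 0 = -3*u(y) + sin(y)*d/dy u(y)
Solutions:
 u(y) = C1*(cos(y) - 1)^(3/2)/(cos(y) + 1)^(3/2)


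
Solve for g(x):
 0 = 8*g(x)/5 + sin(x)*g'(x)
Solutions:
 g(x) = C1*(cos(x) + 1)^(4/5)/(cos(x) - 1)^(4/5)


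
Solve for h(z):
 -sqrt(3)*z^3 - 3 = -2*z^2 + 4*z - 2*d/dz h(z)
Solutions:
 h(z) = C1 + sqrt(3)*z^4/8 - z^3/3 + z^2 + 3*z/2


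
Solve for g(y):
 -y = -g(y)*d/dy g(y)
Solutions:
 g(y) = -sqrt(C1 + y^2)
 g(y) = sqrt(C1 + y^2)


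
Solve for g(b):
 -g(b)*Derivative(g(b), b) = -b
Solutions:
 g(b) = -sqrt(C1 + b^2)
 g(b) = sqrt(C1 + b^2)


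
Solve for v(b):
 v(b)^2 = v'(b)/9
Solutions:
 v(b) = -1/(C1 + 9*b)


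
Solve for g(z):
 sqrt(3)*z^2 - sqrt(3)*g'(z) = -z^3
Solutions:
 g(z) = C1 + sqrt(3)*z^4/12 + z^3/3


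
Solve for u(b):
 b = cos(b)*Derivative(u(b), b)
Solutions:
 u(b) = C1 + Integral(b/cos(b), b)


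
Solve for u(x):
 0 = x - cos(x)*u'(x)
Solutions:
 u(x) = C1 + Integral(x/cos(x), x)


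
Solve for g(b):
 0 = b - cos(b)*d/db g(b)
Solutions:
 g(b) = C1 + Integral(b/cos(b), b)


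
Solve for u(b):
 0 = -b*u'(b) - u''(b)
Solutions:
 u(b) = C1 + C2*erf(sqrt(2)*b/2)


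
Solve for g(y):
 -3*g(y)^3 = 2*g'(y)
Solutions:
 g(y) = -sqrt(-1/(C1 - 3*y))
 g(y) = sqrt(-1/(C1 - 3*y))


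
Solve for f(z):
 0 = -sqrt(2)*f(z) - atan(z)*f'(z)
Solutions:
 f(z) = C1*exp(-sqrt(2)*Integral(1/atan(z), z))


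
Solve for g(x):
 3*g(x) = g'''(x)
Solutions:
 g(x) = C3*exp(3^(1/3)*x) + (C1*sin(3^(5/6)*x/2) + C2*cos(3^(5/6)*x/2))*exp(-3^(1/3)*x/2)


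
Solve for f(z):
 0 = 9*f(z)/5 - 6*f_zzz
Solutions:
 f(z) = C3*exp(10^(2/3)*3^(1/3)*z/10) + (C1*sin(10^(2/3)*3^(5/6)*z/20) + C2*cos(10^(2/3)*3^(5/6)*z/20))*exp(-10^(2/3)*3^(1/3)*z/20)


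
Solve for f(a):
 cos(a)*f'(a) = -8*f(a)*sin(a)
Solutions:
 f(a) = C1*cos(a)^8


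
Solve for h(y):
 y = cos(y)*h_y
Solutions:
 h(y) = C1 + Integral(y/cos(y), y)


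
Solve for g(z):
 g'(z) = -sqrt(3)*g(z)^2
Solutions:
 g(z) = 1/(C1 + sqrt(3)*z)


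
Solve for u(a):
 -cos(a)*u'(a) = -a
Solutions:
 u(a) = C1 + Integral(a/cos(a), a)


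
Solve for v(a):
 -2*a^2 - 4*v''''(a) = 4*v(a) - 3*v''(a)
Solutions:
 v(a) = -a^2/2 + (C1*sin(a*sin(atan(sqrt(55)/3)/2)) + C2*cos(a*sin(atan(sqrt(55)/3)/2)))*exp(-a*cos(atan(sqrt(55)/3)/2)) + (C3*sin(a*sin(atan(sqrt(55)/3)/2)) + C4*cos(a*sin(atan(sqrt(55)/3)/2)))*exp(a*cos(atan(sqrt(55)/3)/2)) - 3/4


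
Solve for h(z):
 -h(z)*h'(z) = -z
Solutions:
 h(z) = -sqrt(C1 + z^2)
 h(z) = sqrt(C1 + z^2)


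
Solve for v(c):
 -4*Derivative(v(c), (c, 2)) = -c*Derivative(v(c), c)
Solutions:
 v(c) = C1 + C2*erfi(sqrt(2)*c/4)


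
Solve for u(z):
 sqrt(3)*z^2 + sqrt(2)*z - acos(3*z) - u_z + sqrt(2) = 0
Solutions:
 u(z) = C1 + sqrt(3)*z^3/3 + sqrt(2)*z^2/2 - z*acos(3*z) + sqrt(2)*z + sqrt(1 - 9*z^2)/3


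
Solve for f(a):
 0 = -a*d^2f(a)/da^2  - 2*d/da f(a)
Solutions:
 f(a) = C1 + C2/a


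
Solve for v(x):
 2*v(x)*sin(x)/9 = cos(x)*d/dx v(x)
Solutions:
 v(x) = C1/cos(x)^(2/9)


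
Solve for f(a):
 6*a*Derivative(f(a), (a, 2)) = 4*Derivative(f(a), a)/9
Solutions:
 f(a) = C1 + C2*a^(29/27)


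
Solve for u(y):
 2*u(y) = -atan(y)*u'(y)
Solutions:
 u(y) = C1*exp(-2*Integral(1/atan(y), y))


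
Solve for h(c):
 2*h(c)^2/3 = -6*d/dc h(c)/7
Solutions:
 h(c) = 9/(C1 + 7*c)


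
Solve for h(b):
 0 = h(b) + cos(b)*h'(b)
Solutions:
 h(b) = C1*sqrt(sin(b) - 1)/sqrt(sin(b) + 1)


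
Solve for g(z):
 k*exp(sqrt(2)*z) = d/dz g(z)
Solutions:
 g(z) = C1 + sqrt(2)*k*exp(sqrt(2)*z)/2


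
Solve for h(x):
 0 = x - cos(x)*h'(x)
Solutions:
 h(x) = C1 + Integral(x/cos(x), x)


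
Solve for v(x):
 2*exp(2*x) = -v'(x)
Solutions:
 v(x) = C1 - exp(2*x)


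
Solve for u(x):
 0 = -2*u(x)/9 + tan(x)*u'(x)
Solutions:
 u(x) = C1*sin(x)^(2/9)


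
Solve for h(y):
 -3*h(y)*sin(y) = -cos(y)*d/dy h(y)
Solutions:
 h(y) = C1/cos(y)^3


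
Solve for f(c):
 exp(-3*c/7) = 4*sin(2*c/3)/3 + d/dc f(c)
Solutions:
 f(c) = C1 + 2*cos(2*c/3) - 7*exp(-3*c/7)/3


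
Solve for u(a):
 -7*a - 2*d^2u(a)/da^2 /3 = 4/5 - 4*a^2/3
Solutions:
 u(a) = C1 + C2*a + a^4/6 - 7*a^3/4 - 3*a^2/5


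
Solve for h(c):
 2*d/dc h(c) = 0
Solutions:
 h(c) = C1


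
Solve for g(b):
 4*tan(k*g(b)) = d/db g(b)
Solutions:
 g(b) = Piecewise((-asin(exp(C1*k + 4*b*k))/k + pi/k, Ne(k, 0)), (nan, True))
 g(b) = Piecewise((asin(exp(C1*k + 4*b*k))/k, Ne(k, 0)), (nan, True))


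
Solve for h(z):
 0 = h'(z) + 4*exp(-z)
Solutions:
 h(z) = C1 + 4*exp(-z)


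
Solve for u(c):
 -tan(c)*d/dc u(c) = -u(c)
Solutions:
 u(c) = C1*sin(c)


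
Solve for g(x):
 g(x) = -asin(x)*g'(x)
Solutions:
 g(x) = C1*exp(-Integral(1/asin(x), x))


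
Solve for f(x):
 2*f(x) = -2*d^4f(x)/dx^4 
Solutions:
 f(x) = (C1*sin(sqrt(2)*x/2) + C2*cos(sqrt(2)*x/2))*exp(-sqrt(2)*x/2) + (C3*sin(sqrt(2)*x/2) + C4*cos(sqrt(2)*x/2))*exp(sqrt(2)*x/2)


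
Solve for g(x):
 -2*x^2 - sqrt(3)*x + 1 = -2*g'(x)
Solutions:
 g(x) = C1 + x^3/3 + sqrt(3)*x^2/4 - x/2


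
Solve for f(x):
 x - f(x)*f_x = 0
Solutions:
 f(x) = -sqrt(C1 + x^2)
 f(x) = sqrt(C1 + x^2)


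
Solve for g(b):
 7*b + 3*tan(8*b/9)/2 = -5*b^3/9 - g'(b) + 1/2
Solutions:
 g(b) = C1 - 5*b^4/36 - 7*b^2/2 + b/2 + 27*log(cos(8*b/9))/16


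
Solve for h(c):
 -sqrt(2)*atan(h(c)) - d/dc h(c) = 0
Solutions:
 Integral(1/atan(_y), (_y, h(c))) = C1 - sqrt(2)*c


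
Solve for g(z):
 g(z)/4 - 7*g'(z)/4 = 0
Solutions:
 g(z) = C1*exp(z/7)


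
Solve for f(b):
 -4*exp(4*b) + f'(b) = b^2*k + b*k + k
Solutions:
 f(b) = C1 + b^3*k/3 + b^2*k/2 + b*k + exp(4*b)


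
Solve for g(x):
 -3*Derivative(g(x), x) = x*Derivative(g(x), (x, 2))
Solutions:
 g(x) = C1 + C2/x^2


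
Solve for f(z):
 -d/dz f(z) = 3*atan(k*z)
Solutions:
 f(z) = C1 - 3*Piecewise((z*atan(k*z) - log(k^2*z^2 + 1)/(2*k), Ne(k, 0)), (0, True))


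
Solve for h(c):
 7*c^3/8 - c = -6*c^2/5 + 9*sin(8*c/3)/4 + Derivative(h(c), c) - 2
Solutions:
 h(c) = C1 + 7*c^4/32 + 2*c^3/5 - c^2/2 + 2*c + 27*cos(8*c/3)/32


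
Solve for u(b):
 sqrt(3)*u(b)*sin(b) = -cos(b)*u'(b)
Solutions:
 u(b) = C1*cos(b)^(sqrt(3))


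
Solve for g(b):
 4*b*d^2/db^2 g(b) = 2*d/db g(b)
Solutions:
 g(b) = C1 + C2*b^(3/2)


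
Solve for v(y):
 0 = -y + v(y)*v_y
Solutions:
 v(y) = -sqrt(C1 + y^2)
 v(y) = sqrt(C1 + y^2)


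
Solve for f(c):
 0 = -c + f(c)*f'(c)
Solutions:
 f(c) = -sqrt(C1 + c^2)
 f(c) = sqrt(C1 + c^2)


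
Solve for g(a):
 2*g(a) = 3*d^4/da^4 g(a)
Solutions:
 g(a) = C1*exp(-2^(1/4)*3^(3/4)*a/3) + C2*exp(2^(1/4)*3^(3/4)*a/3) + C3*sin(2^(1/4)*3^(3/4)*a/3) + C4*cos(2^(1/4)*3^(3/4)*a/3)


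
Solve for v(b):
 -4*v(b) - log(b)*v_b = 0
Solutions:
 v(b) = C1*exp(-4*li(b))


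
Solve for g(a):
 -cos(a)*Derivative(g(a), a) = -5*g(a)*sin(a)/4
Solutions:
 g(a) = C1/cos(a)^(5/4)


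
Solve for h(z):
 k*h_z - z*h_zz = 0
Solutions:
 h(z) = C1 + z^(re(k) + 1)*(C2*sin(log(z)*Abs(im(k))) + C3*cos(log(z)*im(k)))


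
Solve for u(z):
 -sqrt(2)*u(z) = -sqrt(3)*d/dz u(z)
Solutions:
 u(z) = C1*exp(sqrt(6)*z/3)


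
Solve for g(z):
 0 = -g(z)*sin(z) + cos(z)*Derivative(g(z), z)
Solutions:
 g(z) = C1/cos(z)


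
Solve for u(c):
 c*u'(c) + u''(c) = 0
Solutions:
 u(c) = C1 + C2*erf(sqrt(2)*c/2)


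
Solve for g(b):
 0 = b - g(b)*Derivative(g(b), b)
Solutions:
 g(b) = -sqrt(C1 + b^2)
 g(b) = sqrt(C1 + b^2)


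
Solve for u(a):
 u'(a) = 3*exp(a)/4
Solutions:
 u(a) = C1 + 3*exp(a)/4


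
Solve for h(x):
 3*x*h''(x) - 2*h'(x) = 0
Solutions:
 h(x) = C1 + C2*x^(5/3)


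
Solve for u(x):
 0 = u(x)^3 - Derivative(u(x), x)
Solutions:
 u(x) = -sqrt(2)*sqrt(-1/(C1 + x))/2
 u(x) = sqrt(2)*sqrt(-1/(C1 + x))/2


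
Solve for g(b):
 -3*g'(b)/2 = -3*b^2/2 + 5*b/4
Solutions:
 g(b) = C1 + b^3/3 - 5*b^2/12


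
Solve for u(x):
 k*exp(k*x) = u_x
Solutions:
 u(x) = C1 + exp(k*x)
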